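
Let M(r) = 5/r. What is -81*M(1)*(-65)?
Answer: 26325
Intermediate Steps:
-81*M(1)*(-65) = -405/1*(-65) = -405*(-65) = 26325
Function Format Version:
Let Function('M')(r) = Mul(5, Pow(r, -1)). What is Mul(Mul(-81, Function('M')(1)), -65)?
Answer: 26325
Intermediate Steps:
Mul(Mul(-81, Function('M')(1)), -65) = Mul(Mul(-81, Mul(5, Pow(1, -1))), -65) = Mul(Mul(-81, Mul(5, 1)), -65) = Mul(Mul(-81, 5), -65) = Mul(-405, -65) = 26325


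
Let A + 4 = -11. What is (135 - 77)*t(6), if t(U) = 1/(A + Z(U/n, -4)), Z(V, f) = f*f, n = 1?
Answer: 58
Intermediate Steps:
A = -15 (A = -4 - 11 = -15)
Z(V, f) = f**2
t(U) = 1 (t(U) = 1/(-15 + (-4)**2) = 1/(-15 + 16) = 1/1 = 1)
(135 - 77)*t(6) = (135 - 77)*1 = 58*1 = 58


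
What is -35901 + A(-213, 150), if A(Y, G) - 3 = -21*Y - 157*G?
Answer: -54975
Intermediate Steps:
A(Y, G) = 3 - 157*G - 21*Y (A(Y, G) = 3 + (-21*Y - 157*G) = 3 + (-157*G - 21*Y) = 3 - 157*G - 21*Y)
-35901 + A(-213, 150) = -35901 + (3 - 157*150 - 21*(-213)) = -35901 + (3 - 23550 + 4473) = -35901 - 19074 = -54975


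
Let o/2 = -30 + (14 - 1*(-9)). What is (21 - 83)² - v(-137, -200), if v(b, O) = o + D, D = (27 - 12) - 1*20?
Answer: 3863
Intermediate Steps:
D = -5 (D = 15 - 20 = -5)
o = -14 (o = 2*(-30 + (14 - 1*(-9))) = 2*(-30 + (14 + 9)) = 2*(-30 + 23) = 2*(-7) = -14)
v(b, O) = -19 (v(b, O) = -14 - 5 = -19)
(21 - 83)² - v(-137, -200) = (21 - 83)² - 1*(-19) = (-62)² + 19 = 3844 + 19 = 3863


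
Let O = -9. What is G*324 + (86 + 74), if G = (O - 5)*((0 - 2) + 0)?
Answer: 9232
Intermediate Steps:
G = 28 (G = (-9 - 5)*((0 - 2) + 0) = -14*(-2 + 0) = -14*(-2) = 28)
G*324 + (86 + 74) = 28*324 + (86 + 74) = 9072 + 160 = 9232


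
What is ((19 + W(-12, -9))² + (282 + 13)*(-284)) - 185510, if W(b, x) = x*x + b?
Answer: -261546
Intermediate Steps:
W(b, x) = b + x² (W(b, x) = x² + b = b + x²)
((19 + W(-12, -9))² + (282 + 13)*(-284)) - 185510 = ((19 + (-12 + (-9)²))² + (282 + 13)*(-284)) - 185510 = ((19 + (-12 + 81))² + 295*(-284)) - 185510 = ((19 + 69)² - 83780) - 185510 = (88² - 83780) - 185510 = (7744 - 83780) - 185510 = -76036 - 185510 = -261546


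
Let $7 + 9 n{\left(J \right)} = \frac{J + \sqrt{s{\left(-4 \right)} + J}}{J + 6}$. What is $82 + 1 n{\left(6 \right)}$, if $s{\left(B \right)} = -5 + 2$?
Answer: $\frac{1463}{18} + \frac{\sqrt{3}}{108} \approx 81.294$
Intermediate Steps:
$s{\left(B \right)} = -3$
$n{\left(J \right)} = - \frac{7}{9} + \frac{J + \sqrt{-3 + J}}{9 \left(6 + J\right)}$ ($n{\left(J \right)} = - \frac{7}{9} + \frac{\left(J + \sqrt{-3 + J}\right) \frac{1}{J + 6}}{9} = - \frac{7}{9} + \frac{\left(J + \sqrt{-3 + J}\right) \frac{1}{6 + J}}{9} = - \frac{7}{9} + \frac{\frac{1}{6 + J} \left(J + \sqrt{-3 + J}\right)}{9} = - \frac{7}{9} + \frac{J + \sqrt{-3 + J}}{9 \left(6 + J\right)}$)
$82 + 1 n{\left(6 \right)} = 82 + 1 \frac{-42 + \sqrt{-3 + 6} - 36}{9 \left(6 + 6\right)} = 82 + 1 \frac{-42 + \sqrt{3} - 36}{9 \cdot 12} = 82 + 1 \cdot \frac{1}{9} \cdot \frac{1}{12} \left(-78 + \sqrt{3}\right) = 82 + 1 \left(- \frac{13}{18} + \frac{\sqrt{3}}{108}\right) = 82 - \left(\frac{13}{18} - \frac{\sqrt{3}}{108}\right) = \frac{1463}{18} + \frac{\sqrt{3}}{108}$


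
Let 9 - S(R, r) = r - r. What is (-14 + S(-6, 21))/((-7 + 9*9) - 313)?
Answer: 5/239 ≈ 0.020921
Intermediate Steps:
S(R, r) = 9 (S(R, r) = 9 - (r - r) = 9 - 1*0 = 9 + 0 = 9)
(-14 + S(-6, 21))/((-7 + 9*9) - 313) = (-14 + 9)/((-7 + 9*9) - 313) = -5/((-7 + 81) - 313) = -5/(74 - 313) = -5/(-239) = -5*(-1/239) = 5/239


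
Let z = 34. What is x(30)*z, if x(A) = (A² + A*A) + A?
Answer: 62220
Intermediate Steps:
x(A) = A + 2*A² (x(A) = (A² + A²) + A = 2*A² + A = A + 2*A²)
x(30)*z = (30*(1 + 2*30))*34 = (30*(1 + 60))*34 = (30*61)*34 = 1830*34 = 62220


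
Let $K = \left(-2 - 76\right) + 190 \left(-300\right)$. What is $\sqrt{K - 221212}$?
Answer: $i \sqrt{278290} \approx 527.53 i$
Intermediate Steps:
$K = -57078$ ($K = \left(-2 - 76\right) - 57000 = -78 - 57000 = -57078$)
$\sqrt{K - 221212} = \sqrt{-57078 - 221212} = \sqrt{-278290} = i \sqrt{278290}$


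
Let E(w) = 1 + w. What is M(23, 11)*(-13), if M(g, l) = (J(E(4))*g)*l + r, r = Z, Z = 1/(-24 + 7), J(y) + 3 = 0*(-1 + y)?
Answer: 167752/17 ≈ 9867.8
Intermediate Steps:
J(y) = -3 (J(y) = -3 + 0*(-1 + y) = -3 + 0 = -3)
Z = -1/17 (Z = 1/(-17) = -1/17 ≈ -0.058824)
r = -1/17 ≈ -0.058824
M(g, l) = -1/17 - 3*g*l (M(g, l) = (-3*g)*l - 1/17 = -3*g*l - 1/17 = -1/17 - 3*g*l)
M(23, 11)*(-13) = (-1/17 - 3*23*11)*(-13) = (-1/17 - 759)*(-13) = -12904/17*(-13) = 167752/17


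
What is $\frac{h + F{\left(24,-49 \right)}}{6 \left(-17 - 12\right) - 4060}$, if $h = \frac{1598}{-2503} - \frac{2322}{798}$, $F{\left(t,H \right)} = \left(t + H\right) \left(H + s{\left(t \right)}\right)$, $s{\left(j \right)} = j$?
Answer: $- \frac{103440340}{704747183} \approx -0.14678$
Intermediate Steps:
$F{\left(t,H \right)} = \left(H + t\right)^{2}$ ($F{\left(t,H \right)} = \left(t + H\right) \left(H + t\right) = \left(H + t\right) \left(H + t\right) = \left(H + t\right)^{2}$)
$h = - \frac{1181195}{332899}$ ($h = 1598 \left(- \frac{1}{2503}\right) - \frac{387}{133} = - \frac{1598}{2503} - \frac{387}{133} = - \frac{1181195}{332899} \approx -3.5482$)
$\frac{h + F{\left(24,-49 \right)}}{6 \left(-17 - 12\right) - 4060} = \frac{- \frac{1181195}{332899} + \left(\left(-49\right)^{2} + 24^{2} + 2 \left(-49\right) 24\right)}{6 \left(-17 - 12\right) - 4060} = \frac{- \frac{1181195}{332899} + \left(2401 + 576 - 2352\right)}{6 \left(-29\right) - 4060} = \frac{- \frac{1181195}{332899} + 625}{-174 - 4060} = \frac{206880680}{332899 \left(-4234\right)} = \frac{206880680}{332899} \left(- \frac{1}{4234}\right) = - \frac{103440340}{704747183}$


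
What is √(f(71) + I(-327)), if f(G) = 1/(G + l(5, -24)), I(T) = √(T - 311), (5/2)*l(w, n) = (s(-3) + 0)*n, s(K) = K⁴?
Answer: √(-17665 + 12482089*I*√638)/3533 ≈ 3.5537 + 3.5539*I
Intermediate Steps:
l(w, n) = 162*n/5 (l(w, n) = 2*(((-3)⁴ + 0)*n)/5 = 2*((81 + 0)*n)/5 = 2*(81*n)/5 = 162*n/5)
I(T) = √(-311 + T)
f(G) = 1/(-3888/5 + G) (f(G) = 1/(G + (162/5)*(-24)) = 1/(G - 3888/5) = 1/(-3888/5 + G))
√(f(71) + I(-327)) = √(5/(-3888 + 5*71) + √(-311 - 327)) = √(5/(-3888 + 355) + √(-638)) = √(5/(-3533) + I*√638) = √(5*(-1/3533) + I*√638) = √(-5/3533 + I*√638)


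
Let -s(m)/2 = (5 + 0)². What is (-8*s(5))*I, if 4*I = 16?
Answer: 1600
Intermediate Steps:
I = 4 (I = (¼)*16 = 4)
s(m) = -50 (s(m) = -2*(5 + 0)² = -2*5² = -2*25 = -50)
(-8*s(5))*I = -8*(-50)*4 = 400*4 = 1600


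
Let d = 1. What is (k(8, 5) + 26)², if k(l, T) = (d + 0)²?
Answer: 729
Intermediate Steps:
k(l, T) = 1 (k(l, T) = (1 + 0)² = 1² = 1)
(k(8, 5) + 26)² = (1 + 26)² = 27² = 729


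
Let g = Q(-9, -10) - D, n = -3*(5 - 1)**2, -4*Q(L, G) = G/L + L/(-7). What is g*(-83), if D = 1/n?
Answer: 48389/1008 ≈ 48.005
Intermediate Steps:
Q(L, G) = L/28 - G/(4*L) (Q(L, G) = -(G/L + L/(-7))/4 = -(G/L + L*(-1/7))/4 = -(G/L - L/7)/4 = -(-L/7 + G/L)/4 = L/28 - G/(4*L))
n = -48 (n = -3*4**2 = -3*16 = -48)
D = -1/48 (D = 1/(-48) = -1/48 ≈ -0.020833)
g = -583/1008 (g = ((1/28)*(-9) - 1/4*(-10)/(-9)) - 1*(-1/48) = (-9/28 - 1/4*(-10)*(-1/9)) + 1/48 = (-9/28 - 5/18) + 1/48 = -151/252 + 1/48 = -583/1008 ≈ -0.57837)
g*(-83) = -583/1008*(-83) = 48389/1008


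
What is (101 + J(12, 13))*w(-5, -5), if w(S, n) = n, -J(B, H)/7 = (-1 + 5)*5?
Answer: 195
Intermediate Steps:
J(B, H) = -140 (J(B, H) = -7*(-1 + 5)*5 = -28*5 = -7*20 = -140)
(101 + J(12, 13))*w(-5, -5) = (101 - 140)*(-5) = -39*(-5) = 195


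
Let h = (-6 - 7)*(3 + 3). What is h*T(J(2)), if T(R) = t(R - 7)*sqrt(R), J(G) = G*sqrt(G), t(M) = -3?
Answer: 234*2**(3/4) ≈ 393.54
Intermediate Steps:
J(G) = G**(3/2)
T(R) = -3*sqrt(R)
h = -78 (h = -13*6 = -78)
h*T(J(2)) = -(-234)*sqrt(2**(3/2)) = -(-234)*sqrt(2*sqrt(2)) = -(-234)*2**(3/4) = 234*2**(3/4)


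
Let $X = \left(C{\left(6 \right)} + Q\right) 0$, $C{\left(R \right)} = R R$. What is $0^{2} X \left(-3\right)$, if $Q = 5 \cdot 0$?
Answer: $0$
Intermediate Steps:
$Q = 0$
$C{\left(R \right)} = R^{2}$
$X = 0$ ($X = \left(6^{2} + 0\right) 0 = \left(36 + 0\right) 0 = 36 \cdot 0 = 0$)
$0^{2} X \left(-3\right) = 0^{2} \cdot 0 \left(-3\right) = 0 \cdot 0 \left(-3\right) = 0 \left(-3\right) = 0$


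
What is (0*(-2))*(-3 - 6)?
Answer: 0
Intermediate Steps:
(0*(-2))*(-3 - 6) = 0*(-9) = 0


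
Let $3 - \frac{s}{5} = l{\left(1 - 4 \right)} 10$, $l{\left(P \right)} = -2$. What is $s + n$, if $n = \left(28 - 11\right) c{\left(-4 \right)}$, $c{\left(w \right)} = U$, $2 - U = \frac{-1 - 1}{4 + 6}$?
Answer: $\frac{762}{5} \approx 152.4$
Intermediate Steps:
$U = \frac{11}{5}$ ($U = 2 - \frac{-1 - 1}{4 + 6} = 2 - - \frac{2}{10} = 2 - \left(-2\right) \frac{1}{10} = 2 - - \frac{1}{5} = 2 + \frac{1}{5} = \frac{11}{5} \approx 2.2$)
$c{\left(w \right)} = \frac{11}{5}$
$s = 115$ ($s = 15 - 5 \left(\left(-2\right) 10\right) = 15 - -100 = 15 + 100 = 115$)
$n = \frac{187}{5}$ ($n = \left(28 - 11\right) \frac{11}{5} = 17 \cdot \frac{11}{5} = \frac{187}{5} \approx 37.4$)
$s + n = 115 + \frac{187}{5} = \frac{762}{5}$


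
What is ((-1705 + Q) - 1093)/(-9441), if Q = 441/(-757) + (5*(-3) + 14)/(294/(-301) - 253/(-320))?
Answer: 5415131327/18303049557 ≈ 0.29586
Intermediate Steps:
Q = 9286919/1938677 (Q = 441*(-1/757) + (-15 + 14)/(294*(-1/301) - 253*(-1/320)) = -441/757 - 1/(-42/43 + 253/320) = -441/757 - 1/(-2561/13760) = -441/757 - 1*(-13760/2561) = -441/757 + 13760/2561 = 9286919/1938677 ≈ 4.7903)
((-1705 + Q) - 1093)/(-9441) = ((-1705 + 9286919/1938677) - 1093)/(-9441) = (-3296157366/1938677 - 1093)*(-1/9441) = -5415131327/1938677*(-1/9441) = 5415131327/18303049557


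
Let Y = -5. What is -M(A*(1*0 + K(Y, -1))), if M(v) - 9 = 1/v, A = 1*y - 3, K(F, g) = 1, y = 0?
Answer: -26/3 ≈ -8.6667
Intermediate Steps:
A = -3 (A = 1*0 - 3 = 0 - 3 = -3)
M(v) = 9 + 1/v
-M(A*(1*0 + K(Y, -1))) = -(9 + 1/(-3*(1*0 + 1))) = -(9 + 1/(-3*(0 + 1))) = -(9 + 1/(-3*1)) = -(9 + 1/(-3)) = -(9 - ⅓) = -1*26/3 = -26/3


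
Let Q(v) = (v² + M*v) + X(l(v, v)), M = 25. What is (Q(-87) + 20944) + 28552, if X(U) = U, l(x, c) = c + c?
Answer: 54716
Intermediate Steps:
l(x, c) = 2*c
Q(v) = v² + 27*v (Q(v) = (v² + 25*v) + 2*v = v² + 27*v)
(Q(-87) + 20944) + 28552 = (-87*(27 - 87) + 20944) + 28552 = (-87*(-60) + 20944) + 28552 = (5220 + 20944) + 28552 = 26164 + 28552 = 54716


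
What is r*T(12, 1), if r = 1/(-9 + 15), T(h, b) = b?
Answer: ⅙ ≈ 0.16667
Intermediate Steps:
r = ⅙ (r = 1/6 = ⅙ ≈ 0.16667)
r*T(12, 1) = (⅙)*1 = ⅙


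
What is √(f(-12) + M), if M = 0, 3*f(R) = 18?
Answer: √6 ≈ 2.4495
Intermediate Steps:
f(R) = 6 (f(R) = (⅓)*18 = 6)
√(f(-12) + M) = √(6 + 0) = √6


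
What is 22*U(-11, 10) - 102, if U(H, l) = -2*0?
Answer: -102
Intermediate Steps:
U(H, l) = 0
22*U(-11, 10) - 102 = 22*0 - 102 = 0 - 102 = -102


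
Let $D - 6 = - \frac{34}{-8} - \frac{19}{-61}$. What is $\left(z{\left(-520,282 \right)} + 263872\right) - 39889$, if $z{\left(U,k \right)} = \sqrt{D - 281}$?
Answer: $223983 + \frac{i \sqrt{4025207}}{122} \approx 2.2398 \cdot 10^{5} + 16.445 i$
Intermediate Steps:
$D = \frac{2577}{244}$ ($D = 6 - \left(- \frac{19}{61} - \frac{17}{4}\right) = 6 - - \frac{1113}{244} = 6 + \left(\frac{17}{4} + \frac{19}{61}\right) = 6 + \frac{1113}{244} = \frac{2577}{244} \approx 10.561$)
$z{\left(U,k \right)} = \frac{i \sqrt{4025207}}{122}$ ($z{\left(U,k \right)} = \sqrt{\frac{2577}{244} - 281} = \sqrt{- \frac{65987}{244}} = \frac{i \sqrt{4025207}}{122}$)
$\left(z{\left(-520,282 \right)} + 263872\right) - 39889 = \left(\frac{i \sqrt{4025207}}{122} + 263872\right) - 39889 = \left(263872 + \frac{i \sqrt{4025207}}{122}\right) - 39889 = 223983 + \frac{i \sqrt{4025207}}{122}$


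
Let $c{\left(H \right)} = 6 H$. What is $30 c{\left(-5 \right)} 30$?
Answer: $-27000$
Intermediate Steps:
$30 c{\left(-5 \right)} 30 = 30 \cdot 6 \left(-5\right) 30 = 30 \left(-30\right) 30 = \left(-900\right) 30 = -27000$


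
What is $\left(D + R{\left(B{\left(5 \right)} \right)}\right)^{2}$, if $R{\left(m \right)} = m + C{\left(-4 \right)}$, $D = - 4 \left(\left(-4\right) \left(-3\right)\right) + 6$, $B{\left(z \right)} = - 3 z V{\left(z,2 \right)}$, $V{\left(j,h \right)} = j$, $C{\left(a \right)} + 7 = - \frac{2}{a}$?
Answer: $\frac{61009}{4} \approx 15252.0$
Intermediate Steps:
$C{\left(a \right)} = -7 - \frac{2}{a}$
$B{\left(z \right)} = - 3 z^{2}$ ($B{\left(z \right)} = - 3 z z = - 3 z^{2}$)
$D = -42$ ($D = \left(-4\right) 12 + 6 = -48 + 6 = -42$)
$R{\left(m \right)} = - \frac{13}{2} + m$ ($R{\left(m \right)} = m - \left(7 + \frac{2}{-4}\right) = m - \frac{13}{2} = - \frac{13}{2} + m$)
$\left(D + R{\left(B{\left(5 \right)} \right)}\right)^{2} = \left(-42 - \left(\frac{13}{2} + 3 \cdot 5^{2}\right)\right)^{2} = \left(-42 - \frac{163}{2}\right)^{2} = \left(- \frac{247}{2}\right)^{2} = \frac{61009}{4}$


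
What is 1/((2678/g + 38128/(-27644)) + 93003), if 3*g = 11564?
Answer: 39959402/3716316911669 ≈ 1.0752e-5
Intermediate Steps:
g = 11564/3 (g = (⅓)*11564 = 11564/3 ≈ 3854.7)
1/((2678/g + 38128/(-27644)) + 93003) = 1/((2678/(11564/3) + 38128/(-27644)) + 93003) = 1/((2678*(3/11564) + 38128*(-1/27644)) + 93003) = 1/((4017/5782 - 9532/6911) + 93003) = 1/(-27352537/39959402 + 93003) = 1/(3716316911669/39959402) = 39959402/3716316911669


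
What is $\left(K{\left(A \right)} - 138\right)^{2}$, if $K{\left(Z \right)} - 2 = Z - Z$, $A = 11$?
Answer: $18496$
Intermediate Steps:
$K{\left(Z \right)} = 2$ ($K{\left(Z \right)} = 2 + \left(Z - Z\right) = 2 + 0 = 2$)
$\left(K{\left(A \right)} - 138\right)^{2} = \left(2 - 138\right)^{2} = \left(-136\right)^{2} = 18496$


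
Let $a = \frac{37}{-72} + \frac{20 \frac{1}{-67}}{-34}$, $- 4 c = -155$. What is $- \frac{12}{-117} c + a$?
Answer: $\frac{3698581}{1066104} \approx 3.4692$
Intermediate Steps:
$c = \frac{155}{4}$ ($c = \left(- \frac{1}{4}\right) \left(-155\right) = \frac{155}{4} \approx 38.75$)
$a = - \frac{41423}{82008}$ ($a = 37 \left(- \frac{1}{72}\right) + 20 \left(- \frac{1}{67}\right) \left(- \frac{1}{34}\right) = - \frac{37}{72} - - \frac{10}{1139} = - \frac{37}{72} + \frac{10}{1139} = - \frac{41423}{82008} \approx -0.50511$)
$- \frac{12}{-117} c + a = - \frac{12}{-117} \cdot \frac{155}{4} - \frac{41423}{82008} = \left(-12\right) \left(- \frac{1}{117}\right) \frac{155}{4} - \frac{41423}{82008} = \frac{4}{39} \cdot \frac{155}{4} - \frac{41423}{82008} = \frac{155}{39} - \frac{41423}{82008} = \frac{3698581}{1066104}$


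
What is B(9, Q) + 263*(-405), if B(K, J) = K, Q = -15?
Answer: -106506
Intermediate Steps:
B(9, Q) + 263*(-405) = 9 + 263*(-405) = 9 - 106515 = -106506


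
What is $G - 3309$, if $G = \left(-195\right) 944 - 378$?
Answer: $-187767$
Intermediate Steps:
$G = -184458$ ($G = -184080 - 378 = -184458$)
$G - 3309 = -184458 - 3309 = -187767$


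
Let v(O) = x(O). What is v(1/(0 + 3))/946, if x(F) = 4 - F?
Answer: 1/258 ≈ 0.0038760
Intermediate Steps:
v(O) = 4 - O
v(1/(0 + 3))/946 = (4 - 1/(0 + 3))/946 = (4 - 1/3)*(1/946) = (11/3)*(1/946) = 1/258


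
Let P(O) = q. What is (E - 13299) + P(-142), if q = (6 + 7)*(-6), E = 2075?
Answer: -11302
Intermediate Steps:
q = -78 (q = 13*(-6) = -78)
P(O) = -78
(E - 13299) + P(-142) = (2075 - 13299) - 78 = -11224 - 78 = -11302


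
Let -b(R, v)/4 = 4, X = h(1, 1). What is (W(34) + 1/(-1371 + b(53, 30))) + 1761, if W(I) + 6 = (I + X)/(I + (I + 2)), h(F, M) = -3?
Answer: 170435877/97090 ≈ 1755.4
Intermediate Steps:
X = -3
b(R, v) = -16 (b(R, v) = -4*4 = -16)
W(I) = -6 + (-3 + I)/(2 + 2*I) (W(I) = -6 + (I - 3)/(I + (I + 2)) = -6 + (-3 + I)/(I + (2 + I)) = -6 + (-3 + I)/(2 + 2*I))
(W(34) + 1/(-1371 + b(53, 30))) + 1761 = ((-15 - 11*34)/(2*(1 + 34)) + 1/(-1371 - 16)) + 1761 = ((1/2)*(-15 - 374)/35 + 1/(-1387)) + 1761 = ((1/2)*(1/35)*(-389) - 1/1387) + 1761 = (-389/70 - 1/1387) + 1761 = -539613/97090 + 1761 = 170435877/97090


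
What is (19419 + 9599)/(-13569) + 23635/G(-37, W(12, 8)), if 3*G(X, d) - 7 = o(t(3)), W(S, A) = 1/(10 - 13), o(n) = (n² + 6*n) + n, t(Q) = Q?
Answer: 961036279/502053 ≈ 1914.2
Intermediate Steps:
o(n) = n² + 7*n
W(S, A) = -⅓ (W(S, A) = 1/(-3) = -⅓)
G(X, d) = 37/3 (G(X, d) = 7/3 + (3*(7 + 3))/3 = 7/3 + (3*10)/3 = 7/3 + (⅓)*30 = 7/3 + 10 = 37/3)
(19419 + 9599)/(-13569) + 23635/G(-37, W(12, 8)) = (19419 + 9599)/(-13569) + 23635/(37/3) = 29018*(-1/13569) + 23635*(3/37) = -29018/13569 + 70905/37 = 961036279/502053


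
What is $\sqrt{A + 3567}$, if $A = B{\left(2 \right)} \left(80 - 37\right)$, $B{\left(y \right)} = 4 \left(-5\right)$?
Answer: $\sqrt{2707} \approx 52.029$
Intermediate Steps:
$B{\left(y \right)} = -20$
$A = -860$ ($A = - 20 \left(80 - 37\right) = \left(-20\right) 43 = -860$)
$\sqrt{A + 3567} = \sqrt{-860 + 3567} = \sqrt{2707}$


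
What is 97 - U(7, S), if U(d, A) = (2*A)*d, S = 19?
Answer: -169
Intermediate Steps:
U(d, A) = 2*A*d
97 - U(7, S) = 97 - 2*19*7 = 97 - 1*266 = 97 - 266 = -169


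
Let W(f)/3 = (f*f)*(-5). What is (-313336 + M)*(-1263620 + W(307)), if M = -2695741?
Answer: 8056367351335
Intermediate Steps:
W(f) = -15*f² (W(f) = 3*((f*f)*(-5)) = 3*(f²*(-5)) = 3*(-5*f²) = -15*f²)
(-313336 + M)*(-1263620 + W(307)) = (-313336 - 2695741)*(-1263620 - 15*307²) = -3009077*(-1263620 - 15*94249) = -3009077*(-1263620 - 1413735) = -3009077*(-2677355) = 8056367351335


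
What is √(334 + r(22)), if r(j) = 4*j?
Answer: √422 ≈ 20.543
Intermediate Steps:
√(334 + r(22)) = √(334 + 4*22) = √(334 + 88) = √422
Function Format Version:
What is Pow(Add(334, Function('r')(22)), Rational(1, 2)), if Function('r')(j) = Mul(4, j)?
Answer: Pow(422, Rational(1, 2)) ≈ 20.543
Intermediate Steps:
Pow(Add(334, Function('r')(22)), Rational(1, 2)) = Pow(Add(334, Mul(4, 22)), Rational(1, 2)) = Pow(Add(334, 88), Rational(1, 2)) = Pow(422, Rational(1, 2))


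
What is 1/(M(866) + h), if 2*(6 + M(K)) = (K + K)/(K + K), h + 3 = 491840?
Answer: 2/983663 ≈ 2.0332e-6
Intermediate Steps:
h = 491837 (h = -3 + 491840 = 491837)
M(K) = -11/2 (M(K) = -6 + ((K + K)/(K + K))/2 = -6 + ((2*K)/((2*K)))/2 = -6 + ((2*K)*(1/(2*K)))/2 = -6 + (1/2)*1 = -6 + 1/2 = -11/2)
1/(M(866) + h) = 1/(-11/2 + 491837) = 1/(983663/2) = 2/983663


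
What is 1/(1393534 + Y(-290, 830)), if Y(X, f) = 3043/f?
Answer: 830/1156636263 ≈ 7.1760e-7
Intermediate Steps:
1/(1393534 + Y(-290, 830)) = 1/(1393534 + 3043/830) = 1/(1156636263/830) = 830/1156636263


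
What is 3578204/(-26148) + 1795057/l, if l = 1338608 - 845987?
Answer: -47660035618/357807053 ≈ -133.20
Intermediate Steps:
l = 492621
3578204/(-26148) + 1795057/l = 3578204/(-26148) + 1795057/492621 = 3578204*(-1/26148) + 1795057*(1/492621) = -894551/6537 + 1795057/492621 = -47660035618/357807053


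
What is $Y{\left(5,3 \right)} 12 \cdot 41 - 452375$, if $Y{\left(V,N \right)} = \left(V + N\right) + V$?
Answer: $-445979$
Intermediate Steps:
$Y{\left(V,N \right)} = N + 2 V$ ($Y{\left(V,N \right)} = \left(N + V\right) + V = N + 2 V$)
$Y{\left(5,3 \right)} 12 \cdot 41 - 452375 = \left(3 + 2 \cdot 5\right) 12 \cdot 41 - 452375 = \left(3 + 10\right) 12 \cdot 41 - 452375 = 13 \cdot 12 \cdot 41 - 452375 = 156 \cdot 41 - 452375 = 6396 - 452375 = -445979$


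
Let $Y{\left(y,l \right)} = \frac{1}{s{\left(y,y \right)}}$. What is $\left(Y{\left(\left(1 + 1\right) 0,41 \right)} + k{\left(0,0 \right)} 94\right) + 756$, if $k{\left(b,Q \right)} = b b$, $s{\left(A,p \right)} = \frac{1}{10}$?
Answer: $766$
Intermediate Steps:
$s{\left(A,p \right)} = \frac{1}{10}$
$k{\left(b,Q \right)} = b^{2}$
$Y{\left(y,l \right)} = 10$ ($Y{\left(y,l \right)} = \frac{1}{\frac{1}{10}} = 10$)
$\left(Y{\left(\left(1 + 1\right) 0,41 \right)} + k{\left(0,0 \right)} 94\right) + 756 = \left(10 + 0^{2} \cdot 94\right) + 756 = \left(10 + 0 \cdot 94\right) + 756 = \left(10 + 0\right) + 756 = 10 + 756 = 766$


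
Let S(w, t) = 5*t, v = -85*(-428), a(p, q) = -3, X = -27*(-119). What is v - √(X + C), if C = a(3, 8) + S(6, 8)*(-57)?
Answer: 36380 - √930 ≈ 36350.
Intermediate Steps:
X = 3213
v = 36380
C = -2283 (C = -3 + (5*8)*(-57) = -3 + 40*(-57) = -3 - 2280 = -2283)
v - √(X + C) = 36380 - √(3213 - 2283) = 36380 - √930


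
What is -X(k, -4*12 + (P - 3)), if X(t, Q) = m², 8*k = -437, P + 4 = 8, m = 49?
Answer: -2401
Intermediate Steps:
P = 4 (P = -4 + 8 = 4)
k = -437/8 (k = (⅛)*(-437) = -437/8 ≈ -54.625)
X(t, Q) = 2401 (X(t, Q) = 49² = 2401)
-X(k, -4*12 + (P - 3)) = -1*2401 = -2401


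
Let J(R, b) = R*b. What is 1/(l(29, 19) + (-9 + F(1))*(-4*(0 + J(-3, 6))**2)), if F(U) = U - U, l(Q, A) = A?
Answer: 1/11683 ≈ 8.5594e-5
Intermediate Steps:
F(U) = 0
1/(l(29, 19) + (-9 + F(1))*(-4*(0 + J(-3, 6))**2)) = 1/(19 + (-9 + 0)*(-4*(0 - 3*6)**2)) = 1/(19 - (-36)*(0 - 18)**2) = 1/(19 - (-36)*(-18)**2) = 1/(19 - (-36)*324) = 1/(19 - 9*(-1296)) = 1/(19 + 11664) = 1/11683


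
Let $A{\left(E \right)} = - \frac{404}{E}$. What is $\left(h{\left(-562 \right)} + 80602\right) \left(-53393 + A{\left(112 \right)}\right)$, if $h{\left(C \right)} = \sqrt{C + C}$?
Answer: $- \frac{60254226605}{14} - \frac{1495105 i \sqrt{281}}{14} \approx -4.3039 \cdot 10^{9} - 1.7902 \cdot 10^{6} i$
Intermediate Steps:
$h{\left(C \right)} = \sqrt{2} \sqrt{C}$ ($h{\left(C \right)} = \sqrt{2 C} = \sqrt{2} \sqrt{C}$)
$\left(h{\left(-562 \right)} + 80602\right) \left(-53393 + A{\left(112 \right)}\right) = \left(\sqrt{2} \sqrt{-562} + 80602\right) \left(-53393 - \frac{404}{112}\right) = \left(\sqrt{2} i \sqrt{562} + 80602\right) \left(-53393 - \frac{101}{28}\right) = \left(2 i \sqrt{281} + 80602\right) \left(-53393 - \frac{101}{28}\right) = \left(80602 + 2 i \sqrt{281}\right) \left(- \frac{1495105}{28}\right) = - \frac{60254226605}{14} - \frac{1495105 i \sqrt{281}}{14}$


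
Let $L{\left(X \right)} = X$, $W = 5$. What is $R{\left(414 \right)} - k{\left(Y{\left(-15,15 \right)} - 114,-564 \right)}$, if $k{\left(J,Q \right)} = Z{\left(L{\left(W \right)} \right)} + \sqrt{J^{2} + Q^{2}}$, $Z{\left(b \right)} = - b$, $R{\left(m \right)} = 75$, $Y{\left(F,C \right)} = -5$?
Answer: $80 - \sqrt{332257} \approx -496.42$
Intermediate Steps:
$k{\left(J,Q \right)} = -5 + \sqrt{J^{2} + Q^{2}}$ ($k{\left(J,Q \right)} = \left(-1\right) 5 + \sqrt{J^{2} + Q^{2}} = -5 + \sqrt{J^{2} + Q^{2}}$)
$R{\left(414 \right)} - k{\left(Y{\left(-15,15 \right)} - 114,-564 \right)} = 75 - \left(-5 + \sqrt{\left(-5 - 114\right)^{2} + \left(-564\right)^{2}}\right) = 75 - \left(-5 + \sqrt{\left(-5 - 114\right)^{2} + 318096}\right) = 75 - \left(-5 + \sqrt{\left(-119\right)^{2} + 318096}\right) = 75 - \left(-5 + \sqrt{14161 + 318096}\right) = 75 - \left(-5 + \sqrt{332257}\right) = 75 + \left(5 - \sqrt{332257}\right) = 80 - \sqrt{332257}$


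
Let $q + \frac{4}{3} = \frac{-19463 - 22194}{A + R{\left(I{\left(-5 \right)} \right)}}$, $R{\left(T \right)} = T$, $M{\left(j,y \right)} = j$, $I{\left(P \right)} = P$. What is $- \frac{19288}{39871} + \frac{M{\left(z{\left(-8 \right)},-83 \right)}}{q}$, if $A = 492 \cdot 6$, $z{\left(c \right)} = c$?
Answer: $\frac{26026928}{778959727} \approx 0.033412$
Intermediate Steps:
$A = 2952$
$q = - \frac{19537}{1263}$ ($q = - \frac{4}{3} + \frac{-19463 - 22194}{2952 - 5} = - \frac{4}{3} - \frac{41657}{2947} = - \frac{4}{3} - \frac{5951}{421} = - \frac{19537}{1263} \approx -15.469$)
$- \frac{19288}{39871} + \frac{M{\left(z{\left(-8 \right)},-83 \right)}}{q} = - \frac{19288}{39871} - \frac{8}{- \frac{19537}{1263}} = \left(-19288\right) \frac{1}{39871} - - \frac{10104}{19537} = - \frac{19288}{39871} + \frac{10104}{19537} = \frac{26026928}{778959727}$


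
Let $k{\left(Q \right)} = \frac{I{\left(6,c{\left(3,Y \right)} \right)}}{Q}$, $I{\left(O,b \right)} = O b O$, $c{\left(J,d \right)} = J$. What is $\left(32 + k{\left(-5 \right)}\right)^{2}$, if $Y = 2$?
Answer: $\frac{2704}{25} \approx 108.16$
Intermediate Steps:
$I{\left(O,b \right)} = b O^{2}$
$k{\left(Q \right)} = \frac{108}{Q}$ ($k{\left(Q \right)} = \frac{3 \cdot 6^{2}}{Q} = \frac{3 \cdot 36}{Q} = \frac{108}{Q}$)
$\left(32 + k{\left(-5 \right)}\right)^{2} = \left(32 + \frac{108}{-5}\right)^{2} = \left(32 + 108 \left(- \frac{1}{5}\right)\right)^{2} = \left(32 - \frac{108}{5}\right)^{2} = \left(\frac{52}{5}\right)^{2} = \frac{2704}{25}$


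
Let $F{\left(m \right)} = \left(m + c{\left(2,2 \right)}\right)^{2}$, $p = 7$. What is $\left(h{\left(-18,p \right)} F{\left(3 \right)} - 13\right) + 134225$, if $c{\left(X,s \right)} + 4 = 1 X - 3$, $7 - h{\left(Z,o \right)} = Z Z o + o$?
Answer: $125140$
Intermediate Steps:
$h{\left(Z,o \right)} = 7 - o - o Z^{2}$ ($h{\left(Z,o \right)} = 7 - \left(Z Z o + o\right) = 7 - \left(Z^{2} o + o\right) = 7 - \left(o Z^{2} + o\right) = 7 - \left(o + o Z^{2}\right) = 7 - o - o Z^{2}$)
$c{\left(X,s \right)} = -7 + X$ ($c{\left(X,s \right)} = -4 + \left(1 X - 3\right) = -4 + \left(X - 3\right) = -4 + \left(-3 + X\right) = -7 + X$)
$F{\left(m \right)} = \left(-5 + m\right)^{2}$ ($F{\left(m \right)} = \left(m + \left(-7 + 2\right)\right)^{2} = \left(m - 5\right)^{2} = \left(-5 + m\right)^{2}$)
$\left(h{\left(-18,p \right)} F{\left(3 \right)} - 13\right) + 134225 = \left(\left(7 - 7 - 7 \left(-18\right)^{2}\right) \left(-5 + 3\right)^{2} - 13\right) + 134225 = \left(\left(7 - 7 - 7 \cdot 324\right) \left(-2\right)^{2} - 13\right) + 134225 = \left(\left(7 - 7 - 2268\right) 4 - 13\right) + 134225 = \left(\left(-2268\right) 4 - 13\right) + 134225 = \left(-9072 - 13\right) + 134225 = -9085 + 134225 = 125140$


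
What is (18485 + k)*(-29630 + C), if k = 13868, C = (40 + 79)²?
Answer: -500468557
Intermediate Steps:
C = 14161 (C = 119² = 14161)
(18485 + k)*(-29630 + C) = (18485 + 13868)*(-29630 + 14161) = 32353*(-15469) = -500468557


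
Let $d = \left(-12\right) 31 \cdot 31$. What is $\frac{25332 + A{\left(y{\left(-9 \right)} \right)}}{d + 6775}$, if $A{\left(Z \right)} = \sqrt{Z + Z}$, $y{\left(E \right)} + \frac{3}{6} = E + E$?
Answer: $- \frac{25332}{4757} - \frac{i \sqrt{37}}{4757} \approx -5.3252 - 0.0012787 i$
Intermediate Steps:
$y{\left(E \right)} = - \frac{1}{2} + 2 E$ ($y{\left(E \right)} = - \frac{1}{2} + \left(E + E\right) = - \frac{1}{2} + 2 E$)
$d = -11532$ ($d = \left(-372\right) 31 = -11532$)
$A{\left(Z \right)} = \sqrt{2} \sqrt{Z}$ ($A{\left(Z \right)} = \sqrt{2 Z} = \sqrt{2} \sqrt{Z}$)
$\frac{25332 + A{\left(y{\left(-9 \right)} \right)}}{d + 6775} = \frac{25332 + \sqrt{2} \sqrt{- \frac{1}{2} + 2 \left(-9\right)}}{-11532 + 6775} = \frac{25332 + \sqrt{2} \sqrt{- \frac{1}{2} - 18}}{-4757} = \left(25332 + \sqrt{2} \sqrt{- \frac{37}{2}}\right) \left(- \frac{1}{4757}\right) = \left(25332 + \sqrt{2} \frac{i \sqrt{74}}{2}\right) \left(- \frac{1}{4757}\right) = \left(25332 + i \sqrt{37}\right) \left(- \frac{1}{4757}\right) = - \frac{25332}{4757} - \frac{i \sqrt{37}}{4757}$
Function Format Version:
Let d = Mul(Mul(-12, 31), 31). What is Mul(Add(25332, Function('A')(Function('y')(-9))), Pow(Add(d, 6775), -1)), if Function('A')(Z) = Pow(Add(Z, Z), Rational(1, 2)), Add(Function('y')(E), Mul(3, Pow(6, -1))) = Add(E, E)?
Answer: Add(Rational(-25332, 4757), Mul(Rational(-1, 4757), I, Pow(37, Rational(1, 2)))) ≈ Add(-5.3252, Mul(-0.0012787, I))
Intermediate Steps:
Function('y')(E) = Add(Rational(-1, 2), Mul(2, E)) (Function('y')(E) = Add(Rational(-1, 2), Add(E, E)) = Add(Rational(-1, 2), Mul(2, E)))
d = -11532 (d = Mul(-372, 31) = -11532)
Function('A')(Z) = Mul(Pow(2, Rational(1, 2)), Pow(Z, Rational(1, 2))) (Function('A')(Z) = Pow(Mul(2, Z), Rational(1, 2)) = Mul(Pow(2, Rational(1, 2)), Pow(Z, Rational(1, 2))))
Mul(Add(25332, Function('A')(Function('y')(-9))), Pow(Add(d, 6775), -1)) = Mul(Add(25332, Mul(Pow(2, Rational(1, 2)), Pow(Add(Rational(-1, 2), Mul(2, -9)), Rational(1, 2)))), Pow(Add(-11532, 6775), -1)) = Mul(Add(25332, Mul(Pow(2, Rational(1, 2)), Pow(Add(Rational(-1, 2), -18), Rational(1, 2)))), Pow(-4757, -1)) = Mul(Add(25332, Mul(Pow(2, Rational(1, 2)), Pow(Rational(-37, 2), Rational(1, 2)))), Rational(-1, 4757)) = Mul(Add(25332, Mul(Pow(2, Rational(1, 2)), Mul(Rational(1, 2), I, Pow(74, Rational(1, 2))))), Rational(-1, 4757)) = Mul(Add(25332, Mul(I, Pow(37, Rational(1, 2)))), Rational(-1, 4757)) = Add(Rational(-25332, 4757), Mul(Rational(-1, 4757), I, Pow(37, Rational(1, 2))))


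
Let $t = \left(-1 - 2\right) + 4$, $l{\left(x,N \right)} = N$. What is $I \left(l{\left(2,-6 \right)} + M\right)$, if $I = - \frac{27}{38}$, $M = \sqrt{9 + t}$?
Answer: $\frac{81}{19} - \frac{27 \sqrt{10}}{38} \approx 2.0163$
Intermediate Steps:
$t = 1$ ($t = -3 + 4 = 1$)
$M = \sqrt{10}$ ($M = \sqrt{9 + 1} = \sqrt{10} \approx 3.1623$)
$I = - \frac{27}{38}$ ($I = \left(-27\right) \frac{1}{38} = - \frac{27}{38} \approx -0.71053$)
$I \left(l{\left(2,-6 \right)} + M\right) = - \frac{27 \left(-6 + \sqrt{10}\right)}{38} = \frac{81}{19} - \frac{27 \sqrt{10}}{38}$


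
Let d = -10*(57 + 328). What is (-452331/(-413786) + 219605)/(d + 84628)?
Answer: 90869926861/33424805508 ≈ 2.7186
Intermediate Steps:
d = -3850 (d = -10*385 = -3850)
(-452331/(-413786) + 219605)/(d + 84628) = (-452331/(-413786) + 219605)/(-3850 + 84628) = (-452331*(-1/413786) + 219605)/80778 = (452331/413786 + 219605)*(1/80778) = (90869926861/413786)*(1/80778) = 90869926861/33424805508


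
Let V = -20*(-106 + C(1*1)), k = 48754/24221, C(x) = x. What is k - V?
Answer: -50815346/24221 ≈ -2098.0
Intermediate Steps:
k = 48754/24221 (k = 48754*(1/24221) = 48754/24221 ≈ 2.0129)
V = 2100 (V = -20*(-106 + 1*1) = -20*(-106 + 1) = -20*(-105) = 2100)
k - V = 48754/24221 - 1*2100 = 48754/24221 - 2100 = -50815346/24221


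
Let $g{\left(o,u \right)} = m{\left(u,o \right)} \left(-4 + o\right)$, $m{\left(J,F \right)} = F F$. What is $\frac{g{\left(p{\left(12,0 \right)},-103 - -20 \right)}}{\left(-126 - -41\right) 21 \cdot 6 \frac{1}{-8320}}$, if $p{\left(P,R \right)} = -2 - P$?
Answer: $- \frac{46592}{17} \approx -2740.7$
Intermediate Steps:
$m{\left(J,F \right)} = F^{2}$
$g{\left(o,u \right)} = o^{2} \left(-4 + o\right)$
$\frac{g{\left(p{\left(12,0 \right)},-103 - -20 \right)}}{\left(-126 - -41\right) 21 \cdot 6 \frac{1}{-8320}} = \frac{\left(-2 - 12\right)^{2} \left(-4 - 14\right)}{\left(-126 - -41\right) 21 \cdot 6 \frac{1}{-8320}} = \frac{\left(-2 - 12\right)^{2} \left(-4 - 14\right)}{\left(-126 + \left(-24 + 65\right)\right) 126 \left(- \frac{1}{8320}\right)} = \frac{\left(-14\right)^{2} \left(-4 - 14\right)}{\left(-126 + 41\right) 126 \left(- \frac{1}{8320}\right)} = \frac{196 \left(-18\right)}{\left(-85\right) 126 \left(- \frac{1}{8320}\right)} = - \frac{3528}{\left(-10710\right) \left(- \frac{1}{8320}\right)} = - \frac{3528}{\frac{1071}{832}} = \left(-3528\right) \frac{832}{1071} = - \frac{46592}{17}$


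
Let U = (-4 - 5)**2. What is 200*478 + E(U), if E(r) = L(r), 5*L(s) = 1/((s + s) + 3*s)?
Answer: 193590001/2025 ≈ 95600.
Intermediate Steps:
U = 81 (U = (-9)**2 = 81)
L(s) = 1/(25*s) (L(s) = 1/(5*((s + s) + 3*s)) = 1/(5*(2*s + 3*s)) = 1/(5*((5*s))) = (1/(5*s))/5 = 1/(25*s))
E(r) = 1/(25*r)
200*478 + E(U) = 200*478 + (1/25)/81 = 95600 + (1/25)*(1/81) = 95600 + 1/2025 = 193590001/2025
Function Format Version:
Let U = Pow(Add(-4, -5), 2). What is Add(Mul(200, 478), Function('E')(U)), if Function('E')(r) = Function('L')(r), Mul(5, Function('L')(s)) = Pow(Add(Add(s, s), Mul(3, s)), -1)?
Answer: Rational(193590001, 2025) ≈ 95600.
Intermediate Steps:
U = 81 (U = Pow(-9, 2) = 81)
Function('L')(s) = Mul(Rational(1, 25), Pow(s, -1)) (Function('L')(s) = Mul(Rational(1, 5), Pow(Add(Add(s, s), Mul(3, s)), -1)) = Mul(Rational(1, 5), Pow(Add(Mul(2, s), Mul(3, s)), -1)) = Mul(Rational(1, 5), Pow(Mul(5, s), -1)) = Mul(Rational(1, 5), Mul(Rational(1, 5), Pow(s, -1))) = Mul(Rational(1, 25), Pow(s, -1)))
Function('E')(r) = Mul(Rational(1, 25), Pow(r, -1))
Add(Mul(200, 478), Function('E')(U)) = Add(Mul(200, 478), Mul(Rational(1, 25), Pow(81, -1))) = Add(95600, Mul(Rational(1, 25), Rational(1, 81))) = Add(95600, Rational(1, 2025)) = Rational(193590001, 2025)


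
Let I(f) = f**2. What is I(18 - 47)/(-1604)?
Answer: -841/1604 ≈ -0.52431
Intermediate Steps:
I(18 - 47)/(-1604) = (18 - 47)**2/(-1604) = (-29)**2*(-1/1604) = 841*(-1/1604) = -841/1604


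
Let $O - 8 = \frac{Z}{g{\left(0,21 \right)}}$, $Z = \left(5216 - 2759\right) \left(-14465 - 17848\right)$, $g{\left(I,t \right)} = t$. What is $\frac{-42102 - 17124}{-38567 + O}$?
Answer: $\frac{9871}{636530} \approx 0.015508$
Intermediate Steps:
$Z = -79393041$ ($Z = 2457 \left(-32313\right) = -79393041$)
$O = -3780613$ ($O = 8 - \frac{79393041}{21} = 8 - 3780621 = -3780613$)
$\frac{-42102 - 17124}{-38567 + O} = \frac{-42102 - 17124}{-38567 - 3780613} = - \frac{59226}{-3819180} = \left(-59226\right) \left(- \frac{1}{3819180}\right) = \frac{9871}{636530}$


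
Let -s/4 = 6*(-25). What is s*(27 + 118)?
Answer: 87000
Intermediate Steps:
s = 600 (s = -24*(-25) = -4*(-150) = 600)
s*(27 + 118) = 600*(27 + 118) = 600*145 = 87000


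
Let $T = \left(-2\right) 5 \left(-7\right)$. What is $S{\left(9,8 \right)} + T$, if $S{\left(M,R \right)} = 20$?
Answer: $90$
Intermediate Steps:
$T = 70$ ($T = \left(-10\right) \left(-7\right) = 70$)
$S{\left(9,8 \right)} + T = 20 + 70 = 90$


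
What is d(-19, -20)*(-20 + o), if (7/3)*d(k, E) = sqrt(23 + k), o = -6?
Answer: -156/7 ≈ -22.286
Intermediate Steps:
d(k, E) = 3*sqrt(23 + k)/7
d(-19, -20)*(-20 + o) = (3*sqrt(23 - 19)/7)*(-20 - 6) = (3*sqrt(4)/7)*(-26) = ((3/7)*2)*(-26) = (6/7)*(-26) = -156/7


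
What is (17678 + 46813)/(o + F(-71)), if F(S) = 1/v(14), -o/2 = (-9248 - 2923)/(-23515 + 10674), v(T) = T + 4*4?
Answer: -24843867930/717419 ≈ -34630.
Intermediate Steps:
v(T) = 16 + T (v(T) = T + 16 = 16 + T)
o = -24342/12841 (o = -2*(-9248 - 2923)/(-23515 + 10674) = -(-24342)/(-12841) = -(-24342)*(-1)/12841 = -2*12171/12841 = -24342/12841 ≈ -1.8956)
F(S) = 1/30 (F(S) = 1/(16 + 14) = 1/30)
(17678 + 46813)/(o + F(-71)) = (17678 + 46813)/(-24342/12841 + 1/30) = 64491/(-717419/385230) = 64491*(-385230/717419) = -24843867930/717419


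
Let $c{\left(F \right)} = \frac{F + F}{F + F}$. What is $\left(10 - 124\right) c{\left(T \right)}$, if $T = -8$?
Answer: $-114$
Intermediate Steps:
$c{\left(F \right)} = 1$ ($c{\left(F \right)} = \frac{2 F}{2 F} = 2 F \frac{1}{2 F} = 1$)
$\left(10 - 124\right) c{\left(T \right)} = \left(10 - 124\right) 1 = \left(-114\right) 1 = -114$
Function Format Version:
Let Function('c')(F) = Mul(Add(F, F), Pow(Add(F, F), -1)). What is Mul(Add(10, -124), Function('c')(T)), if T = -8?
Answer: -114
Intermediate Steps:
Function('c')(F) = 1 (Function('c')(F) = Mul(Mul(2, F), Pow(Mul(2, F), -1)) = Mul(Mul(2, F), Mul(Rational(1, 2), Pow(F, -1))) = 1)
Mul(Add(10, -124), Function('c')(T)) = Mul(Add(10, -124), 1) = Mul(-114, 1) = -114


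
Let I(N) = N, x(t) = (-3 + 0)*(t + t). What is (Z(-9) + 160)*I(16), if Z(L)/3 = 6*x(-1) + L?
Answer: 3856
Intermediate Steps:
x(t) = -6*t
Z(L) = 108 + 3*L (Z(L) = 3*(6*(-6*(-1)) + L) = 3*(6*6 + L) = 3*(36 + L) = 108 + 3*L)
(Z(-9) + 160)*I(16) = ((108 + 3*(-9)) + 160)*16 = ((108 - 27) + 160)*16 = (81 + 160)*16 = 241*16 = 3856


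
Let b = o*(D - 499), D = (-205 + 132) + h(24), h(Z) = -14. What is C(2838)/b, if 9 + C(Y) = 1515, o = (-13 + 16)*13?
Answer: -251/3809 ≈ -0.065897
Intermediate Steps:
o = 39 (o = 3*13 = 39)
D = -87 (D = (-205 + 132) - 14 = -73 - 14 = -87)
C(Y) = 1506 (C(Y) = -9 + 1515 = 1506)
b = -22854 (b = 39*(-87 - 499) = 39*(-586) = -22854)
C(2838)/b = 1506/(-22854) = 1506*(-1/22854) = -251/3809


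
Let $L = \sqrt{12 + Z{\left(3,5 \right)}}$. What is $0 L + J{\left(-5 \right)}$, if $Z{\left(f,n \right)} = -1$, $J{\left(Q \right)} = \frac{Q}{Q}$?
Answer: $1$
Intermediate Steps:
$J{\left(Q \right)} = 1$
$L = \sqrt{11}$ ($L = \sqrt{12 - 1} = \sqrt{11} \approx 3.3166$)
$0 L + J{\left(-5 \right)} = 0 \sqrt{11} + 1 = 0 + 1 = 1$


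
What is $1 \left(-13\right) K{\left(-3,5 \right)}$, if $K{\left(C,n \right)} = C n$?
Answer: $195$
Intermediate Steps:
$1 \left(-13\right) K{\left(-3,5 \right)} = 1 \left(-13\right) \left(\left(-3\right) 5\right) = \left(-13\right) \left(-15\right) = 195$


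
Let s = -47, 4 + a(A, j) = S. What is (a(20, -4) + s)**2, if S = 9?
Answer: 1764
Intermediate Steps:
a(A, j) = 5 (a(A, j) = -4 + 9 = 5)
(a(20, -4) + s)**2 = (5 - 47)**2 = (-42)**2 = 1764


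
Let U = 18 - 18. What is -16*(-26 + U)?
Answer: 416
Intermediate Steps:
U = 0
-16*(-26 + U) = -16*(-26 + 0) = -16*(-26) = 416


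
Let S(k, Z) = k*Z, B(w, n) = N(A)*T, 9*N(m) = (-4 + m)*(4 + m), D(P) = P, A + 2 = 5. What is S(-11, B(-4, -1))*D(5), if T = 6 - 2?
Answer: 1540/9 ≈ 171.11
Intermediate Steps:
A = 3 (A = -2 + 5 = 3)
N(m) = (-4 + m)*(4 + m)/9 (N(m) = ((-4 + m)*(4 + m))/9 = (-4 + m)*(4 + m)/9)
T = 4
B(w, n) = -28/9 (B(w, n) = (-16/9 + (1/9)*3**2)*4 = (-16/9 + (1/9)*9)*4 = (-16/9 + 1)*4 = -7/9*4 = -28/9)
S(k, Z) = Z*k
S(-11, B(-4, -1))*D(5) = -28/9*(-11)*5 = (308/9)*5 = 1540/9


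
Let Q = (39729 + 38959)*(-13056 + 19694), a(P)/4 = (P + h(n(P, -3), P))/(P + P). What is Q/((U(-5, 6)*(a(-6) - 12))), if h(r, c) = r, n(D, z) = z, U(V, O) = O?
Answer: -261165472/27 ≈ -9.6728e+6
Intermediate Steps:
a(P) = 2*(-3 + P)/P (a(P) = 4*((P - 3)/(P + P)) = 4*((-3 + P)/((2*P))) = 4*((-3 + P)*(1/(2*P))) = 4*((-3 + P)/(2*P)) = 2*(-3 + P)/P)
Q = 522330944 (Q = 78688*6638 = 522330944)
Q/((U(-5, 6)*(a(-6) - 12))) = 522330944/((6*((2 - 6/(-6)) - 12))) = 522330944/((6*((2 - 6*(-⅙)) - 12))) = 522330944/((6*((2 + 1) - 12))) = 522330944/((6*(3 - 12))) = 522330944/((6*(-9))) = 522330944/(-54) = 522330944*(-1/54) = -261165472/27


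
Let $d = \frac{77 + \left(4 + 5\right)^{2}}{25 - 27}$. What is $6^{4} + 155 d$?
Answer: $-10949$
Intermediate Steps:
$d = -79$ ($d = \frac{77 + 9^{2}}{-2} = \left(77 + 81\right) \left(- \frac{1}{2}\right) = 158 \left(- \frac{1}{2}\right) = -79$)
$6^{4} + 155 d = 6^{4} + 155 \left(-79\right) = 1296 - 12245 = -10949$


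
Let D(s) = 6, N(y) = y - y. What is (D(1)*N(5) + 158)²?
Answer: 24964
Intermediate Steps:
N(y) = 0
(D(1)*N(5) + 158)² = (6*0 + 158)² = (0 + 158)² = 158² = 24964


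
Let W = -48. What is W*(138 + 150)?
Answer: -13824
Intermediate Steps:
W*(138 + 150) = -48*(138 + 150) = -48*288 = -13824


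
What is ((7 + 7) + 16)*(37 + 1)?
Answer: 1140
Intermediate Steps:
((7 + 7) + 16)*(37 + 1) = (14 + 16)*38 = 30*38 = 1140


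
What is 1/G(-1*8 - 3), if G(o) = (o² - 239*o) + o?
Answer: 1/2739 ≈ 0.00036510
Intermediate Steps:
G(o) = o² - 238*o
1/G(-1*8 - 3) = 1/((-1*8 - 3)*(-238 + (-1*8 - 3))) = 1/((-8 - 3)*(-238 + (-8 - 3))) = 1/(-11*(-238 - 11)) = 1/(-11*(-249)) = 1/2739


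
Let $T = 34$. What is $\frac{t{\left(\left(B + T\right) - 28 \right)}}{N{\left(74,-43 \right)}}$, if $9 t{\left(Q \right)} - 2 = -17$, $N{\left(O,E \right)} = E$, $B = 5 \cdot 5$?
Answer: $\frac{5}{129} \approx 0.03876$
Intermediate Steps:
$B = 25$
$t{\left(Q \right)} = - \frac{5}{3}$ ($t{\left(Q \right)} = \frac{2}{9} + \frac{1}{9} \left(-17\right) = \frac{2}{9} - \frac{17}{9} = - \frac{5}{3}$)
$\frac{t{\left(\left(B + T\right) - 28 \right)}}{N{\left(74,-43 \right)}} = - \frac{5}{3 \left(-43\right)} = \left(- \frac{5}{3}\right) \left(- \frac{1}{43}\right) = \frac{5}{129}$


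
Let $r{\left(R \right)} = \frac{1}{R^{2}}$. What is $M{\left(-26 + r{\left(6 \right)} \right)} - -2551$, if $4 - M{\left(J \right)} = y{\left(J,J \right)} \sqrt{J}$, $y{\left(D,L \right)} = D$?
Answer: $2555 + \frac{935 i \sqrt{935}}{216} \approx 2555.0 + 132.36 i$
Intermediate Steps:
$r{\left(R \right)} = \frac{1}{R^{2}}$
$M{\left(J \right)} = 4 - J^{\frac{3}{2}}$ ($M{\left(J \right)} = 4 - J \sqrt{J} = 4 - J^{\frac{3}{2}}$)
$M{\left(-26 + r{\left(6 \right)} \right)} - -2551 = \left(4 - \left(-26 + \frac{1}{36}\right)^{\frac{3}{2}}\right) - -2551 = \left(4 - \left(-26 + \frac{1}{36}\right)^{\frac{3}{2}}\right) + 2551 = \left(4 - \left(- \frac{935}{36}\right)^{\frac{3}{2}}\right) + 2551 = \left(4 - - \frac{935 i \sqrt{935}}{216}\right) + 2551 = \left(4 + \frac{935 i \sqrt{935}}{216}\right) + 2551 = 2555 + \frac{935 i \sqrt{935}}{216}$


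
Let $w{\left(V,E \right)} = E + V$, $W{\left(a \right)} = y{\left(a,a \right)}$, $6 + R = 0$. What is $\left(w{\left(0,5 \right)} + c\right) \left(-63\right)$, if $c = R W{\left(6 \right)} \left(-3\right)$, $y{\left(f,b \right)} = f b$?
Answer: $-41139$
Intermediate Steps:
$y{\left(f,b \right)} = b f$
$R = -6$ ($R = -6 + 0 = -6$)
$W{\left(a \right)} = a^{2}$ ($W{\left(a \right)} = a a = a^{2}$)
$c = 648$ ($c = - 6 \cdot 6^{2} \left(-3\right) = \left(-6\right) 36 \left(-3\right) = \left(-216\right) \left(-3\right) = 648$)
$\left(w{\left(0,5 \right)} + c\right) \left(-63\right) = \left(\left(5 + 0\right) + 648\right) \left(-63\right) = \left(5 + 648\right) \left(-63\right) = 653 \left(-63\right) = -41139$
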